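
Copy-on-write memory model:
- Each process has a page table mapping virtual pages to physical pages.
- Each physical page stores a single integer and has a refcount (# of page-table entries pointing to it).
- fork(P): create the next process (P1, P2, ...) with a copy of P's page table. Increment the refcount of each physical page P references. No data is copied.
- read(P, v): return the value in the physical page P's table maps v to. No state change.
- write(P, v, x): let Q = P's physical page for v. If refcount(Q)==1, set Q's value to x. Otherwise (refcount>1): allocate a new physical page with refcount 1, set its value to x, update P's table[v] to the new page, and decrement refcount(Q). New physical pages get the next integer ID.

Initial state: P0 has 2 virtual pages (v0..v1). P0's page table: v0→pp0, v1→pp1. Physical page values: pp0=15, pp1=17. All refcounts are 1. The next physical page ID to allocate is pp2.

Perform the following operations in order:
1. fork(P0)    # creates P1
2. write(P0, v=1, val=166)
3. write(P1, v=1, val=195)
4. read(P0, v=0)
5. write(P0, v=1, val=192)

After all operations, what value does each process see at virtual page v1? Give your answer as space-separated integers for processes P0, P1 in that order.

Op 1: fork(P0) -> P1. 2 ppages; refcounts: pp0:2 pp1:2
Op 2: write(P0, v1, 166). refcount(pp1)=2>1 -> COPY to pp2. 3 ppages; refcounts: pp0:2 pp1:1 pp2:1
Op 3: write(P1, v1, 195). refcount(pp1)=1 -> write in place. 3 ppages; refcounts: pp0:2 pp1:1 pp2:1
Op 4: read(P0, v0) -> 15. No state change.
Op 5: write(P0, v1, 192). refcount(pp2)=1 -> write in place. 3 ppages; refcounts: pp0:2 pp1:1 pp2:1
P0: v1 -> pp2 = 192
P1: v1 -> pp1 = 195

Answer: 192 195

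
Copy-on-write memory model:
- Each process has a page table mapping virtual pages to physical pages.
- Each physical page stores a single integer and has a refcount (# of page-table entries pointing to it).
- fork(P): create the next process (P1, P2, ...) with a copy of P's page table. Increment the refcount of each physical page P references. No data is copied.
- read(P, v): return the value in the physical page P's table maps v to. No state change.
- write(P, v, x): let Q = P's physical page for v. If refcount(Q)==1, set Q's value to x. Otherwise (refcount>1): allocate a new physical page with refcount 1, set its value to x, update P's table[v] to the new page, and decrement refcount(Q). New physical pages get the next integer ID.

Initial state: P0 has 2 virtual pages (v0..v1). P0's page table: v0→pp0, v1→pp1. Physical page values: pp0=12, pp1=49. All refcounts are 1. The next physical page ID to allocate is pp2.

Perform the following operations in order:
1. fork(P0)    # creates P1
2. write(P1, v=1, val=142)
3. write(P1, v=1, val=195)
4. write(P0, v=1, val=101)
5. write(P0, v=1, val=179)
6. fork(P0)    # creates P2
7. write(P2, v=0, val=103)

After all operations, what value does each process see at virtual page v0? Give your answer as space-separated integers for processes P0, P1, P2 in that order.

Op 1: fork(P0) -> P1. 2 ppages; refcounts: pp0:2 pp1:2
Op 2: write(P1, v1, 142). refcount(pp1)=2>1 -> COPY to pp2. 3 ppages; refcounts: pp0:2 pp1:1 pp2:1
Op 3: write(P1, v1, 195). refcount(pp2)=1 -> write in place. 3 ppages; refcounts: pp0:2 pp1:1 pp2:1
Op 4: write(P0, v1, 101). refcount(pp1)=1 -> write in place. 3 ppages; refcounts: pp0:2 pp1:1 pp2:1
Op 5: write(P0, v1, 179). refcount(pp1)=1 -> write in place. 3 ppages; refcounts: pp0:2 pp1:1 pp2:1
Op 6: fork(P0) -> P2. 3 ppages; refcounts: pp0:3 pp1:2 pp2:1
Op 7: write(P2, v0, 103). refcount(pp0)=3>1 -> COPY to pp3. 4 ppages; refcounts: pp0:2 pp1:2 pp2:1 pp3:1
P0: v0 -> pp0 = 12
P1: v0 -> pp0 = 12
P2: v0 -> pp3 = 103

Answer: 12 12 103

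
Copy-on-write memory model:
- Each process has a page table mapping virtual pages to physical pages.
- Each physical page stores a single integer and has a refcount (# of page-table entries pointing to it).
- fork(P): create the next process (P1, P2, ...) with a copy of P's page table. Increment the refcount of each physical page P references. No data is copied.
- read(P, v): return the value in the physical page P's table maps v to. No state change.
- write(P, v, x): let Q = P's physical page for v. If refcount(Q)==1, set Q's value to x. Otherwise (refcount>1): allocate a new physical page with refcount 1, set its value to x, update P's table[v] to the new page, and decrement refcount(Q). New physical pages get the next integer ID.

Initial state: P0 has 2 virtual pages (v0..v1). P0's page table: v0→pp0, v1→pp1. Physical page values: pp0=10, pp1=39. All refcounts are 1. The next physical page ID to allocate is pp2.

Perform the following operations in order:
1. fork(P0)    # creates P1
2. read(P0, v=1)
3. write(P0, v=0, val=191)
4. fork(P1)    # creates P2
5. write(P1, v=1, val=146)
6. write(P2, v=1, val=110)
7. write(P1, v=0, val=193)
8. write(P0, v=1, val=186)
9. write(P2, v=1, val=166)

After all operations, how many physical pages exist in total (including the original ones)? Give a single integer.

Op 1: fork(P0) -> P1. 2 ppages; refcounts: pp0:2 pp1:2
Op 2: read(P0, v1) -> 39. No state change.
Op 3: write(P0, v0, 191). refcount(pp0)=2>1 -> COPY to pp2. 3 ppages; refcounts: pp0:1 pp1:2 pp2:1
Op 4: fork(P1) -> P2. 3 ppages; refcounts: pp0:2 pp1:3 pp2:1
Op 5: write(P1, v1, 146). refcount(pp1)=3>1 -> COPY to pp3. 4 ppages; refcounts: pp0:2 pp1:2 pp2:1 pp3:1
Op 6: write(P2, v1, 110). refcount(pp1)=2>1 -> COPY to pp4. 5 ppages; refcounts: pp0:2 pp1:1 pp2:1 pp3:1 pp4:1
Op 7: write(P1, v0, 193). refcount(pp0)=2>1 -> COPY to pp5. 6 ppages; refcounts: pp0:1 pp1:1 pp2:1 pp3:1 pp4:1 pp5:1
Op 8: write(P0, v1, 186). refcount(pp1)=1 -> write in place. 6 ppages; refcounts: pp0:1 pp1:1 pp2:1 pp3:1 pp4:1 pp5:1
Op 9: write(P2, v1, 166). refcount(pp4)=1 -> write in place. 6 ppages; refcounts: pp0:1 pp1:1 pp2:1 pp3:1 pp4:1 pp5:1

Answer: 6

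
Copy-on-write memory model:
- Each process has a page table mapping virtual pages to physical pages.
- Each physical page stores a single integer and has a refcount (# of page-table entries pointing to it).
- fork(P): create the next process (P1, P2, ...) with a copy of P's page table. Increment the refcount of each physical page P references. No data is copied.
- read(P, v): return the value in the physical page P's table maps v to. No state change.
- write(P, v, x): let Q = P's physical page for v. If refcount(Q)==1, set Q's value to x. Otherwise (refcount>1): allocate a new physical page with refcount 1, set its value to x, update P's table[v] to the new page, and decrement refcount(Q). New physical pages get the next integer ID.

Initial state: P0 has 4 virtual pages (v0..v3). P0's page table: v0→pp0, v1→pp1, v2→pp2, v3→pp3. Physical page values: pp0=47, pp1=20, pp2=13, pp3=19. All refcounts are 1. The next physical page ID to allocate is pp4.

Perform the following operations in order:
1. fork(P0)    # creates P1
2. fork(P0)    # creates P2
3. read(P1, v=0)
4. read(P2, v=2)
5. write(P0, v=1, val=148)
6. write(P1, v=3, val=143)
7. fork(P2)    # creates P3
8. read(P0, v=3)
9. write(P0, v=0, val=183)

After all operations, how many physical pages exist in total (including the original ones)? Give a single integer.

Op 1: fork(P0) -> P1. 4 ppages; refcounts: pp0:2 pp1:2 pp2:2 pp3:2
Op 2: fork(P0) -> P2. 4 ppages; refcounts: pp0:3 pp1:3 pp2:3 pp3:3
Op 3: read(P1, v0) -> 47. No state change.
Op 4: read(P2, v2) -> 13. No state change.
Op 5: write(P0, v1, 148). refcount(pp1)=3>1 -> COPY to pp4. 5 ppages; refcounts: pp0:3 pp1:2 pp2:3 pp3:3 pp4:1
Op 6: write(P1, v3, 143). refcount(pp3)=3>1 -> COPY to pp5. 6 ppages; refcounts: pp0:3 pp1:2 pp2:3 pp3:2 pp4:1 pp5:1
Op 7: fork(P2) -> P3. 6 ppages; refcounts: pp0:4 pp1:3 pp2:4 pp3:3 pp4:1 pp5:1
Op 8: read(P0, v3) -> 19. No state change.
Op 9: write(P0, v0, 183). refcount(pp0)=4>1 -> COPY to pp6. 7 ppages; refcounts: pp0:3 pp1:3 pp2:4 pp3:3 pp4:1 pp5:1 pp6:1

Answer: 7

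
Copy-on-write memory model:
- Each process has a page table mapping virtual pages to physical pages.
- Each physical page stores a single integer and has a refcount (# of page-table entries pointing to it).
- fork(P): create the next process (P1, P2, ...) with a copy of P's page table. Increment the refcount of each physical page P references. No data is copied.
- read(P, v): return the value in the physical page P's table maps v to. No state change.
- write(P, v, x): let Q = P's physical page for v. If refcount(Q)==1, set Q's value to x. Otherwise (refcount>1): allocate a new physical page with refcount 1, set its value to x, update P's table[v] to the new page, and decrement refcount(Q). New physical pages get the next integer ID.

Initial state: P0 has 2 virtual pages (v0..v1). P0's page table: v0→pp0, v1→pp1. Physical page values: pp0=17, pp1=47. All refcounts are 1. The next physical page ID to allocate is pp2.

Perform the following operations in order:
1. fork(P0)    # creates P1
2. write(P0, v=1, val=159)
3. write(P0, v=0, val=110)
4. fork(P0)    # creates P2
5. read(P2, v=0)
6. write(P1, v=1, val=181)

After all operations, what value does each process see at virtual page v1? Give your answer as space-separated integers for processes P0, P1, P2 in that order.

Op 1: fork(P0) -> P1. 2 ppages; refcounts: pp0:2 pp1:2
Op 2: write(P0, v1, 159). refcount(pp1)=2>1 -> COPY to pp2. 3 ppages; refcounts: pp0:2 pp1:1 pp2:1
Op 3: write(P0, v0, 110). refcount(pp0)=2>1 -> COPY to pp3. 4 ppages; refcounts: pp0:1 pp1:1 pp2:1 pp3:1
Op 4: fork(P0) -> P2. 4 ppages; refcounts: pp0:1 pp1:1 pp2:2 pp3:2
Op 5: read(P2, v0) -> 110. No state change.
Op 6: write(P1, v1, 181). refcount(pp1)=1 -> write in place. 4 ppages; refcounts: pp0:1 pp1:1 pp2:2 pp3:2
P0: v1 -> pp2 = 159
P1: v1 -> pp1 = 181
P2: v1 -> pp2 = 159

Answer: 159 181 159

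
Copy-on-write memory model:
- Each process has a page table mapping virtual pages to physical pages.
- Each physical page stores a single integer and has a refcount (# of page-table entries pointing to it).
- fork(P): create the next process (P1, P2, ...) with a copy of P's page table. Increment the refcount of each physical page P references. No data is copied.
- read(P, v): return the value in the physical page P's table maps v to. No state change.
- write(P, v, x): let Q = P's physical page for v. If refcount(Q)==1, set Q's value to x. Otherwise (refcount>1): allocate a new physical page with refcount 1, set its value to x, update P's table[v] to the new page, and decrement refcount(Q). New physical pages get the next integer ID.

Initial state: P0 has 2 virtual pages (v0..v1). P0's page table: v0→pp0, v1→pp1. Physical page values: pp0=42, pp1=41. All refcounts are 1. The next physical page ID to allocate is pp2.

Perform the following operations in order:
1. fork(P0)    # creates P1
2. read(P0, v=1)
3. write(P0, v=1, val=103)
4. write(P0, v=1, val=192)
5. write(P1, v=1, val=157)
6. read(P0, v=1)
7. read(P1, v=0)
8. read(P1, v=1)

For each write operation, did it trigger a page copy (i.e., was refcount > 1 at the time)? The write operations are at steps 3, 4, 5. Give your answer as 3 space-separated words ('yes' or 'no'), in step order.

Op 1: fork(P0) -> P1. 2 ppages; refcounts: pp0:2 pp1:2
Op 2: read(P0, v1) -> 41. No state change.
Op 3: write(P0, v1, 103). refcount(pp1)=2>1 -> COPY to pp2. 3 ppages; refcounts: pp0:2 pp1:1 pp2:1
Op 4: write(P0, v1, 192). refcount(pp2)=1 -> write in place. 3 ppages; refcounts: pp0:2 pp1:1 pp2:1
Op 5: write(P1, v1, 157). refcount(pp1)=1 -> write in place. 3 ppages; refcounts: pp0:2 pp1:1 pp2:1
Op 6: read(P0, v1) -> 192. No state change.
Op 7: read(P1, v0) -> 42. No state change.
Op 8: read(P1, v1) -> 157. No state change.

yes no no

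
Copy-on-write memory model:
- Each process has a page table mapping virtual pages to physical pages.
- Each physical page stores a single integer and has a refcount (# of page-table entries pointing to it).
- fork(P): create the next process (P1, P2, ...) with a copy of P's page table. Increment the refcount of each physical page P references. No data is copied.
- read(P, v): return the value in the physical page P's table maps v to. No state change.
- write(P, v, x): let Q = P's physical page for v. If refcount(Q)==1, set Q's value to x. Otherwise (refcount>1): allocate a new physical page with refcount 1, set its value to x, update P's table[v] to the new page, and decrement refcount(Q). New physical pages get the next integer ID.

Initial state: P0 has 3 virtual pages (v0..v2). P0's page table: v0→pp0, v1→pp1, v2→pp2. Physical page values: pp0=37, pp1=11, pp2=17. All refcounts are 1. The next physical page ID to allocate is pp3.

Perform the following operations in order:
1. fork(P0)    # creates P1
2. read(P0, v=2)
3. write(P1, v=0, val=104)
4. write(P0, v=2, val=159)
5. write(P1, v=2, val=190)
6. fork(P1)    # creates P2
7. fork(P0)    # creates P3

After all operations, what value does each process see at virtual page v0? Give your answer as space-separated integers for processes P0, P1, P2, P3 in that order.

Op 1: fork(P0) -> P1. 3 ppages; refcounts: pp0:2 pp1:2 pp2:2
Op 2: read(P0, v2) -> 17. No state change.
Op 3: write(P1, v0, 104). refcount(pp0)=2>1 -> COPY to pp3. 4 ppages; refcounts: pp0:1 pp1:2 pp2:2 pp3:1
Op 4: write(P0, v2, 159). refcount(pp2)=2>1 -> COPY to pp4. 5 ppages; refcounts: pp0:1 pp1:2 pp2:1 pp3:1 pp4:1
Op 5: write(P1, v2, 190). refcount(pp2)=1 -> write in place. 5 ppages; refcounts: pp0:1 pp1:2 pp2:1 pp3:1 pp4:1
Op 6: fork(P1) -> P2. 5 ppages; refcounts: pp0:1 pp1:3 pp2:2 pp3:2 pp4:1
Op 7: fork(P0) -> P3. 5 ppages; refcounts: pp0:2 pp1:4 pp2:2 pp3:2 pp4:2
P0: v0 -> pp0 = 37
P1: v0 -> pp3 = 104
P2: v0 -> pp3 = 104
P3: v0 -> pp0 = 37

Answer: 37 104 104 37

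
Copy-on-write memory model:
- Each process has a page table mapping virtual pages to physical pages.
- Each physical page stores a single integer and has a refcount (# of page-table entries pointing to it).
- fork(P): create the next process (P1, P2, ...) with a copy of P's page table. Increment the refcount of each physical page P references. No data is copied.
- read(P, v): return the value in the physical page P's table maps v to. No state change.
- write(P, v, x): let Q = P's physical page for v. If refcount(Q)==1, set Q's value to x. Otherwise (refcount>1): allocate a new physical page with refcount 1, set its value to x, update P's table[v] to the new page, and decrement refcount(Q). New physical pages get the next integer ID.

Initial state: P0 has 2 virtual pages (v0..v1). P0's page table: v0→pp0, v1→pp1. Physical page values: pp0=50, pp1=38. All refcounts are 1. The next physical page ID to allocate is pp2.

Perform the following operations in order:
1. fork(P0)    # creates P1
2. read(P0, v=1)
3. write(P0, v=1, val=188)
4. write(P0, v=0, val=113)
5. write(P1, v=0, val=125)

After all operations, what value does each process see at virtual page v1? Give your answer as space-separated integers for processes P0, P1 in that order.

Answer: 188 38

Derivation:
Op 1: fork(P0) -> P1. 2 ppages; refcounts: pp0:2 pp1:2
Op 2: read(P0, v1) -> 38. No state change.
Op 3: write(P0, v1, 188). refcount(pp1)=2>1 -> COPY to pp2. 3 ppages; refcounts: pp0:2 pp1:1 pp2:1
Op 4: write(P0, v0, 113). refcount(pp0)=2>1 -> COPY to pp3. 4 ppages; refcounts: pp0:1 pp1:1 pp2:1 pp3:1
Op 5: write(P1, v0, 125). refcount(pp0)=1 -> write in place. 4 ppages; refcounts: pp0:1 pp1:1 pp2:1 pp3:1
P0: v1 -> pp2 = 188
P1: v1 -> pp1 = 38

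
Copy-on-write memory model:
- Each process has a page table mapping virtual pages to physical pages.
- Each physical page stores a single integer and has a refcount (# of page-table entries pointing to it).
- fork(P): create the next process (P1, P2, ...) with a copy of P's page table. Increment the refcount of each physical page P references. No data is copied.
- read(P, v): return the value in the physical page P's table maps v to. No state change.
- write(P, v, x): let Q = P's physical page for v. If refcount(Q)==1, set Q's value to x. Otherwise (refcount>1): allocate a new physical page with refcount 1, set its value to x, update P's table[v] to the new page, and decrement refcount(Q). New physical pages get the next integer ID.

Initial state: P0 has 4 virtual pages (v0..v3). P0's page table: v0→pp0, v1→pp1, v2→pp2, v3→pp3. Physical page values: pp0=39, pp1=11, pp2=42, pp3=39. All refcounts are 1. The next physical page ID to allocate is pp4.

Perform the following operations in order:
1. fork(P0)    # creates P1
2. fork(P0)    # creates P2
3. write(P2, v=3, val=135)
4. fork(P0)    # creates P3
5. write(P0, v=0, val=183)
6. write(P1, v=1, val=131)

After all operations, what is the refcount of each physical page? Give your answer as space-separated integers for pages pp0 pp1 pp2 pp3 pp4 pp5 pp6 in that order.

Op 1: fork(P0) -> P1. 4 ppages; refcounts: pp0:2 pp1:2 pp2:2 pp3:2
Op 2: fork(P0) -> P2. 4 ppages; refcounts: pp0:3 pp1:3 pp2:3 pp3:3
Op 3: write(P2, v3, 135). refcount(pp3)=3>1 -> COPY to pp4. 5 ppages; refcounts: pp0:3 pp1:3 pp2:3 pp3:2 pp4:1
Op 4: fork(P0) -> P3. 5 ppages; refcounts: pp0:4 pp1:4 pp2:4 pp3:3 pp4:1
Op 5: write(P0, v0, 183). refcount(pp0)=4>1 -> COPY to pp5. 6 ppages; refcounts: pp0:3 pp1:4 pp2:4 pp3:3 pp4:1 pp5:1
Op 6: write(P1, v1, 131). refcount(pp1)=4>1 -> COPY to pp6. 7 ppages; refcounts: pp0:3 pp1:3 pp2:4 pp3:3 pp4:1 pp5:1 pp6:1

Answer: 3 3 4 3 1 1 1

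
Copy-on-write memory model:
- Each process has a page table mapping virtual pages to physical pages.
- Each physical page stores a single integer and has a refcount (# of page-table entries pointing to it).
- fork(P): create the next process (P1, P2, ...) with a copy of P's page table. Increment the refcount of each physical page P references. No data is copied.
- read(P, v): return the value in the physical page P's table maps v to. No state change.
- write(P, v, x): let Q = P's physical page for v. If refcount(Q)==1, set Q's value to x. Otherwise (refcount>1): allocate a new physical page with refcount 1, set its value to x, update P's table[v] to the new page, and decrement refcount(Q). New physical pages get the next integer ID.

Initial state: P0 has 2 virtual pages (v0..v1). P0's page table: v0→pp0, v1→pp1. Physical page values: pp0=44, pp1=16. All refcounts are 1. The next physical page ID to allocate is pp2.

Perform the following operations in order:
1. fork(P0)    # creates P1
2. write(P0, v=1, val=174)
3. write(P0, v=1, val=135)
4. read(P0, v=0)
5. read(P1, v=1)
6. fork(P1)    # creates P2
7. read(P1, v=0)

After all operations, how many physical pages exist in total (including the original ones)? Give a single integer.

Op 1: fork(P0) -> P1. 2 ppages; refcounts: pp0:2 pp1:2
Op 2: write(P0, v1, 174). refcount(pp1)=2>1 -> COPY to pp2. 3 ppages; refcounts: pp0:2 pp1:1 pp2:1
Op 3: write(P0, v1, 135). refcount(pp2)=1 -> write in place. 3 ppages; refcounts: pp0:2 pp1:1 pp2:1
Op 4: read(P0, v0) -> 44. No state change.
Op 5: read(P1, v1) -> 16. No state change.
Op 6: fork(P1) -> P2. 3 ppages; refcounts: pp0:3 pp1:2 pp2:1
Op 7: read(P1, v0) -> 44. No state change.

Answer: 3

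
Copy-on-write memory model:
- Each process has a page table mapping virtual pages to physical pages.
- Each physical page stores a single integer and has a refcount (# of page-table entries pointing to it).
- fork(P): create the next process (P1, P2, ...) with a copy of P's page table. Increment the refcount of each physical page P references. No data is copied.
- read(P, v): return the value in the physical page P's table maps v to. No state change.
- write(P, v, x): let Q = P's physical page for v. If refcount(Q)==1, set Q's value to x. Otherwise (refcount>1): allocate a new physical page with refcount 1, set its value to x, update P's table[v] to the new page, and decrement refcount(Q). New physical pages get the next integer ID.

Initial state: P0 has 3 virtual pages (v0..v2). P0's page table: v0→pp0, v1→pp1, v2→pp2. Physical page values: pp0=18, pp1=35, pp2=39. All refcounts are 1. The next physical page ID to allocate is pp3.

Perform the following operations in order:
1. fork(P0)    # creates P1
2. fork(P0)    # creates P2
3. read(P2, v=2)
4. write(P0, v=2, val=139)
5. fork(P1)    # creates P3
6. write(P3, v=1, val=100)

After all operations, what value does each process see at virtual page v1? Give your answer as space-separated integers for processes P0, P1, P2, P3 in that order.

Op 1: fork(P0) -> P1. 3 ppages; refcounts: pp0:2 pp1:2 pp2:2
Op 2: fork(P0) -> P2. 3 ppages; refcounts: pp0:3 pp1:3 pp2:3
Op 3: read(P2, v2) -> 39. No state change.
Op 4: write(P0, v2, 139). refcount(pp2)=3>1 -> COPY to pp3. 4 ppages; refcounts: pp0:3 pp1:3 pp2:2 pp3:1
Op 5: fork(P1) -> P3. 4 ppages; refcounts: pp0:4 pp1:4 pp2:3 pp3:1
Op 6: write(P3, v1, 100). refcount(pp1)=4>1 -> COPY to pp4. 5 ppages; refcounts: pp0:4 pp1:3 pp2:3 pp3:1 pp4:1
P0: v1 -> pp1 = 35
P1: v1 -> pp1 = 35
P2: v1 -> pp1 = 35
P3: v1 -> pp4 = 100

Answer: 35 35 35 100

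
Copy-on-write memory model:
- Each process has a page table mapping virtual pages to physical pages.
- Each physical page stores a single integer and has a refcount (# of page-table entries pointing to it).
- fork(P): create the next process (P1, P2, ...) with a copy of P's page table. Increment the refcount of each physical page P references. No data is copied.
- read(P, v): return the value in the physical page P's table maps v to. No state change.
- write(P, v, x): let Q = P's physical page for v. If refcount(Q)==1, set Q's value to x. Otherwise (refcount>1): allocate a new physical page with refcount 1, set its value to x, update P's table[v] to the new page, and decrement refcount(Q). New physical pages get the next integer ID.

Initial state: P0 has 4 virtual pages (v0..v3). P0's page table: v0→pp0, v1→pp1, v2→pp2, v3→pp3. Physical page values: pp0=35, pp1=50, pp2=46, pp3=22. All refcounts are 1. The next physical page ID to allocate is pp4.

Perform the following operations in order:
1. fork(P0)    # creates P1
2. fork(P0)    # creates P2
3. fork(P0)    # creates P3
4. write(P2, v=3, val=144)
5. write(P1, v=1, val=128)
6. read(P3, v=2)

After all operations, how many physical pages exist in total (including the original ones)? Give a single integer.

Op 1: fork(P0) -> P1. 4 ppages; refcounts: pp0:2 pp1:2 pp2:2 pp3:2
Op 2: fork(P0) -> P2. 4 ppages; refcounts: pp0:3 pp1:3 pp2:3 pp3:3
Op 3: fork(P0) -> P3. 4 ppages; refcounts: pp0:4 pp1:4 pp2:4 pp3:4
Op 4: write(P2, v3, 144). refcount(pp3)=4>1 -> COPY to pp4. 5 ppages; refcounts: pp0:4 pp1:4 pp2:4 pp3:3 pp4:1
Op 5: write(P1, v1, 128). refcount(pp1)=4>1 -> COPY to pp5. 6 ppages; refcounts: pp0:4 pp1:3 pp2:4 pp3:3 pp4:1 pp5:1
Op 6: read(P3, v2) -> 46. No state change.

Answer: 6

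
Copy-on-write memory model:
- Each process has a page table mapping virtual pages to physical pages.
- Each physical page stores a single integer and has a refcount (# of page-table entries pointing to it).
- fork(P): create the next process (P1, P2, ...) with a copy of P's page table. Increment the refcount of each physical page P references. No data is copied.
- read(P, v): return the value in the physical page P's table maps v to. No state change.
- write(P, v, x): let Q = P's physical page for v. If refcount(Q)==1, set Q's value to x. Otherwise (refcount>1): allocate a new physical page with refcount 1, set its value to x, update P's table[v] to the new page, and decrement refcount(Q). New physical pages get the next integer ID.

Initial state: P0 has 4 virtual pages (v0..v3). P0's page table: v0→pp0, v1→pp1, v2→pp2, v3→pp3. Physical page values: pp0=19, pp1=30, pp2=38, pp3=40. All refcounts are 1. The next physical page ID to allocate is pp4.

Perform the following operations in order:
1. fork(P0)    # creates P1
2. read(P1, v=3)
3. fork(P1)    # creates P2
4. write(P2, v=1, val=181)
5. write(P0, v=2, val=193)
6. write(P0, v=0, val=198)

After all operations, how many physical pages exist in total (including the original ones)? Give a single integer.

Op 1: fork(P0) -> P1. 4 ppages; refcounts: pp0:2 pp1:2 pp2:2 pp3:2
Op 2: read(P1, v3) -> 40. No state change.
Op 3: fork(P1) -> P2. 4 ppages; refcounts: pp0:3 pp1:3 pp2:3 pp3:3
Op 4: write(P2, v1, 181). refcount(pp1)=3>1 -> COPY to pp4. 5 ppages; refcounts: pp0:3 pp1:2 pp2:3 pp3:3 pp4:1
Op 5: write(P0, v2, 193). refcount(pp2)=3>1 -> COPY to pp5. 6 ppages; refcounts: pp0:3 pp1:2 pp2:2 pp3:3 pp4:1 pp5:1
Op 6: write(P0, v0, 198). refcount(pp0)=3>1 -> COPY to pp6. 7 ppages; refcounts: pp0:2 pp1:2 pp2:2 pp3:3 pp4:1 pp5:1 pp6:1

Answer: 7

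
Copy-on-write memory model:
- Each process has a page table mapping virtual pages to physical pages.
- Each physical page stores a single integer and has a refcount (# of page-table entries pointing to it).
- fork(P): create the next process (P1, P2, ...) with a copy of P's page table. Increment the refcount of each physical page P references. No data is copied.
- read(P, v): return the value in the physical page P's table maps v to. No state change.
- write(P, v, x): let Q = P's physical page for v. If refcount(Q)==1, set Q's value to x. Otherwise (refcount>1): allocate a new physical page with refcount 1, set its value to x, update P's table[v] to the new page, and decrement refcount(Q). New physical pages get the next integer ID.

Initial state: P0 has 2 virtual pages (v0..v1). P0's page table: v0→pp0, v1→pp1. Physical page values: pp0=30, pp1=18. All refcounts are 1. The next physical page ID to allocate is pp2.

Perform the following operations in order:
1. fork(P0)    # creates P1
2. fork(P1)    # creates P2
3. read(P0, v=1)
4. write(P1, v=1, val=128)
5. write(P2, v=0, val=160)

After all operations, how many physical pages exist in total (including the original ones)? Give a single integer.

Op 1: fork(P0) -> P1. 2 ppages; refcounts: pp0:2 pp1:2
Op 2: fork(P1) -> P2. 2 ppages; refcounts: pp0:3 pp1:3
Op 3: read(P0, v1) -> 18. No state change.
Op 4: write(P1, v1, 128). refcount(pp1)=3>1 -> COPY to pp2. 3 ppages; refcounts: pp0:3 pp1:2 pp2:1
Op 5: write(P2, v0, 160). refcount(pp0)=3>1 -> COPY to pp3. 4 ppages; refcounts: pp0:2 pp1:2 pp2:1 pp3:1

Answer: 4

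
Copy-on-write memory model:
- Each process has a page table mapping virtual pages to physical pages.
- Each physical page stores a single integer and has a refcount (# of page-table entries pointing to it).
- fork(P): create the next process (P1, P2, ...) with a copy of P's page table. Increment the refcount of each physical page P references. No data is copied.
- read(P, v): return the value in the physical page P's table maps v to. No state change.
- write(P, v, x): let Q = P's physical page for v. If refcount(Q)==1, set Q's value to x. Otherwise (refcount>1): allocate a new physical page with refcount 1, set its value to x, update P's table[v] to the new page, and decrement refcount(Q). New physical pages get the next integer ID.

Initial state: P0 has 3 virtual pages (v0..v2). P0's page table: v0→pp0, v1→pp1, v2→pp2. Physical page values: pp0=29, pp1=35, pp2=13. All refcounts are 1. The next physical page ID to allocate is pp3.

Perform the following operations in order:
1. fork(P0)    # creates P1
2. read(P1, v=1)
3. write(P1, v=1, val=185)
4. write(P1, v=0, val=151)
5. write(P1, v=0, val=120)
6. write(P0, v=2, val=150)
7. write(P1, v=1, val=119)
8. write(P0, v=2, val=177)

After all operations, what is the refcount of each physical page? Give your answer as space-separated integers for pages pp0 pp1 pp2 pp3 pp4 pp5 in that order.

Op 1: fork(P0) -> P1. 3 ppages; refcounts: pp0:2 pp1:2 pp2:2
Op 2: read(P1, v1) -> 35. No state change.
Op 3: write(P1, v1, 185). refcount(pp1)=2>1 -> COPY to pp3. 4 ppages; refcounts: pp0:2 pp1:1 pp2:2 pp3:1
Op 4: write(P1, v0, 151). refcount(pp0)=2>1 -> COPY to pp4. 5 ppages; refcounts: pp0:1 pp1:1 pp2:2 pp3:1 pp4:1
Op 5: write(P1, v0, 120). refcount(pp4)=1 -> write in place. 5 ppages; refcounts: pp0:1 pp1:1 pp2:2 pp3:1 pp4:1
Op 6: write(P0, v2, 150). refcount(pp2)=2>1 -> COPY to pp5. 6 ppages; refcounts: pp0:1 pp1:1 pp2:1 pp3:1 pp4:1 pp5:1
Op 7: write(P1, v1, 119). refcount(pp3)=1 -> write in place. 6 ppages; refcounts: pp0:1 pp1:1 pp2:1 pp3:1 pp4:1 pp5:1
Op 8: write(P0, v2, 177). refcount(pp5)=1 -> write in place. 6 ppages; refcounts: pp0:1 pp1:1 pp2:1 pp3:1 pp4:1 pp5:1

Answer: 1 1 1 1 1 1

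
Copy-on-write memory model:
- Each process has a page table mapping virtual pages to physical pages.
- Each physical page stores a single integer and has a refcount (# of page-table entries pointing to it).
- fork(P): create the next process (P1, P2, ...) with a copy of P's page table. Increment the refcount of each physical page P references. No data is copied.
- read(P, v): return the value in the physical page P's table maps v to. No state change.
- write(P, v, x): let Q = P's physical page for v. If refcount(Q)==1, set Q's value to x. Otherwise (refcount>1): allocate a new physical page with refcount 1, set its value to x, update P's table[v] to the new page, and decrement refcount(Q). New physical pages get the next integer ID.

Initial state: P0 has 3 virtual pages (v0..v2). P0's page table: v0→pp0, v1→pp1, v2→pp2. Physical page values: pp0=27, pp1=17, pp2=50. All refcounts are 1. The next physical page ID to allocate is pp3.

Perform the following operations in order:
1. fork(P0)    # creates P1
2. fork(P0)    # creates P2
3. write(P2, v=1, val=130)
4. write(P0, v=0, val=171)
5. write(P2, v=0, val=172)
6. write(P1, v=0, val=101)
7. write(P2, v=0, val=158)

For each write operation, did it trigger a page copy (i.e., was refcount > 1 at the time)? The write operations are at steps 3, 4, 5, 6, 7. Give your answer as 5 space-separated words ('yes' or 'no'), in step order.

Op 1: fork(P0) -> P1. 3 ppages; refcounts: pp0:2 pp1:2 pp2:2
Op 2: fork(P0) -> P2. 3 ppages; refcounts: pp0:3 pp1:3 pp2:3
Op 3: write(P2, v1, 130). refcount(pp1)=3>1 -> COPY to pp3. 4 ppages; refcounts: pp0:3 pp1:2 pp2:3 pp3:1
Op 4: write(P0, v0, 171). refcount(pp0)=3>1 -> COPY to pp4. 5 ppages; refcounts: pp0:2 pp1:2 pp2:3 pp3:1 pp4:1
Op 5: write(P2, v0, 172). refcount(pp0)=2>1 -> COPY to pp5. 6 ppages; refcounts: pp0:1 pp1:2 pp2:3 pp3:1 pp4:1 pp5:1
Op 6: write(P1, v0, 101). refcount(pp0)=1 -> write in place. 6 ppages; refcounts: pp0:1 pp1:2 pp2:3 pp3:1 pp4:1 pp5:1
Op 7: write(P2, v0, 158). refcount(pp5)=1 -> write in place. 6 ppages; refcounts: pp0:1 pp1:2 pp2:3 pp3:1 pp4:1 pp5:1

yes yes yes no no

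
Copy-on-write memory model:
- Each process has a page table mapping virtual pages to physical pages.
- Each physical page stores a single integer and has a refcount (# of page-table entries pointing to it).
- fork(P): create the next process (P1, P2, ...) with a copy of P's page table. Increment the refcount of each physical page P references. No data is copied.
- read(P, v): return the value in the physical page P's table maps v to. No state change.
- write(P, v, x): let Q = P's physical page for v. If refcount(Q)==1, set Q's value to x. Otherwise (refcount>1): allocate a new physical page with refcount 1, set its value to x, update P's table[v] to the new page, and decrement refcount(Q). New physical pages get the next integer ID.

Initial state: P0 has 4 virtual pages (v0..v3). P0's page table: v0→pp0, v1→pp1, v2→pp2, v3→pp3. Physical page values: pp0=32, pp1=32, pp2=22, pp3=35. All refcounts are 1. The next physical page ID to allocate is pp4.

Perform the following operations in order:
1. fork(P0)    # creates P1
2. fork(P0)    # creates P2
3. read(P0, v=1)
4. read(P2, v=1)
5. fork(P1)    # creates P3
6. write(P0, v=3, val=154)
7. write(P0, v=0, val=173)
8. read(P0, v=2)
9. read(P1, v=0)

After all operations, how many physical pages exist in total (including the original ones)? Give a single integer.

Op 1: fork(P0) -> P1. 4 ppages; refcounts: pp0:2 pp1:2 pp2:2 pp3:2
Op 2: fork(P0) -> P2. 4 ppages; refcounts: pp0:3 pp1:3 pp2:3 pp3:3
Op 3: read(P0, v1) -> 32. No state change.
Op 4: read(P2, v1) -> 32. No state change.
Op 5: fork(P1) -> P3. 4 ppages; refcounts: pp0:4 pp1:4 pp2:4 pp3:4
Op 6: write(P0, v3, 154). refcount(pp3)=4>1 -> COPY to pp4. 5 ppages; refcounts: pp0:4 pp1:4 pp2:4 pp3:3 pp4:1
Op 7: write(P0, v0, 173). refcount(pp0)=4>1 -> COPY to pp5. 6 ppages; refcounts: pp0:3 pp1:4 pp2:4 pp3:3 pp4:1 pp5:1
Op 8: read(P0, v2) -> 22. No state change.
Op 9: read(P1, v0) -> 32. No state change.

Answer: 6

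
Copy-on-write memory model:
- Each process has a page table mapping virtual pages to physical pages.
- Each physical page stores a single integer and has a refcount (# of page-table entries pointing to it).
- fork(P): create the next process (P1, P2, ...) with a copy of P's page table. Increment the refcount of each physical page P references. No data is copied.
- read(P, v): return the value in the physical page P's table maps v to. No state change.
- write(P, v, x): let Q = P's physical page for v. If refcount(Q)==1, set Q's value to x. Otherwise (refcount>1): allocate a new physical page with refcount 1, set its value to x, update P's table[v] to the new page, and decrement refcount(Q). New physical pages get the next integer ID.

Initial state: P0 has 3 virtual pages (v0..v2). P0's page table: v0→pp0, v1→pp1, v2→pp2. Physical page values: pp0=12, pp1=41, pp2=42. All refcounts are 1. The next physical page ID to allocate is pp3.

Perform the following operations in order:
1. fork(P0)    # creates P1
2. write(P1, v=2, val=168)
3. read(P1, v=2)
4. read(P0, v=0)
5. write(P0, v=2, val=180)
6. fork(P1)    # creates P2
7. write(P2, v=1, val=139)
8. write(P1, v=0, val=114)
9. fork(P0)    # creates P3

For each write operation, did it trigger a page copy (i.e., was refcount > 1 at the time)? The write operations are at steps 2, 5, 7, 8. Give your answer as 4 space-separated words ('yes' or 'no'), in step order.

Op 1: fork(P0) -> P1. 3 ppages; refcounts: pp0:2 pp1:2 pp2:2
Op 2: write(P1, v2, 168). refcount(pp2)=2>1 -> COPY to pp3. 4 ppages; refcounts: pp0:2 pp1:2 pp2:1 pp3:1
Op 3: read(P1, v2) -> 168. No state change.
Op 4: read(P0, v0) -> 12. No state change.
Op 5: write(P0, v2, 180). refcount(pp2)=1 -> write in place. 4 ppages; refcounts: pp0:2 pp1:2 pp2:1 pp3:1
Op 6: fork(P1) -> P2. 4 ppages; refcounts: pp0:3 pp1:3 pp2:1 pp3:2
Op 7: write(P2, v1, 139). refcount(pp1)=3>1 -> COPY to pp4. 5 ppages; refcounts: pp0:3 pp1:2 pp2:1 pp3:2 pp4:1
Op 8: write(P1, v0, 114). refcount(pp0)=3>1 -> COPY to pp5. 6 ppages; refcounts: pp0:2 pp1:2 pp2:1 pp3:2 pp4:1 pp5:1
Op 9: fork(P0) -> P3. 6 ppages; refcounts: pp0:3 pp1:3 pp2:2 pp3:2 pp4:1 pp5:1

yes no yes yes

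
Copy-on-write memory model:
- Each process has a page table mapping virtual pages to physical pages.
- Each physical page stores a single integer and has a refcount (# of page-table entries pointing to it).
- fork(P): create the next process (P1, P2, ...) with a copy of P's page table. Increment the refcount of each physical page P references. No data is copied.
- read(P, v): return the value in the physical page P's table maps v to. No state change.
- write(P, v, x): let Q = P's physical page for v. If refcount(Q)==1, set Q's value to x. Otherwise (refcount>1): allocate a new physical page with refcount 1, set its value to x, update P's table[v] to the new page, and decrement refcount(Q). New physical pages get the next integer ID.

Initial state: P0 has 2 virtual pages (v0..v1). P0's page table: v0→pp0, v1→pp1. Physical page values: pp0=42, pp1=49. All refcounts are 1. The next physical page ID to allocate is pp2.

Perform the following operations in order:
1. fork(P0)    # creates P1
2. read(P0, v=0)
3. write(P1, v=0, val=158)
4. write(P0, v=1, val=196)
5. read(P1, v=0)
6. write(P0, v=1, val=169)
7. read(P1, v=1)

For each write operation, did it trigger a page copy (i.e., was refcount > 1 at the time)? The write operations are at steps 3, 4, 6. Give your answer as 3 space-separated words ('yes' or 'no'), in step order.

Op 1: fork(P0) -> P1. 2 ppages; refcounts: pp0:2 pp1:2
Op 2: read(P0, v0) -> 42. No state change.
Op 3: write(P1, v0, 158). refcount(pp0)=2>1 -> COPY to pp2. 3 ppages; refcounts: pp0:1 pp1:2 pp2:1
Op 4: write(P0, v1, 196). refcount(pp1)=2>1 -> COPY to pp3. 4 ppages; refcounts: pp0:1 pp1:1 pp2:1 pp3:1
Op 5: read(P1, v0) -> 158. No state change.
Op 6: write(P0, v1, 169). refcount(pp3)=1 -> write in place. 4 ppages; refcounts: pp0:1 pp1:1 pp2:1 pp3:1
Op 7: read(P1, v1) -> 49. No state change.

yes yes no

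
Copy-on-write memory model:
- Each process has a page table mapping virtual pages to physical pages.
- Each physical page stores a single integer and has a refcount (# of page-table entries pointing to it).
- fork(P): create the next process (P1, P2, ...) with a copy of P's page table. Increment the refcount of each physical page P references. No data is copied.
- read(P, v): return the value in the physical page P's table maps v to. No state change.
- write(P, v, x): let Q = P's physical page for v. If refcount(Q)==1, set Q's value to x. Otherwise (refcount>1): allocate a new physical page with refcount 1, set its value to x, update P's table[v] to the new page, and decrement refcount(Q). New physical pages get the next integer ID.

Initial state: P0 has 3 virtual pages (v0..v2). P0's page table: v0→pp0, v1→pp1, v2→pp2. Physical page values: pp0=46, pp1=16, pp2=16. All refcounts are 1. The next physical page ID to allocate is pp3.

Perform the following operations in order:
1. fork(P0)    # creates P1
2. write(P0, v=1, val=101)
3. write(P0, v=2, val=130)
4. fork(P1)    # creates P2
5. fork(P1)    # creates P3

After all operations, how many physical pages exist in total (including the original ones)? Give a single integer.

Op 1: fork(P0) -> P1. 3 ppages; refcounts: pp0:2 pp1:2 pp2:2
Op 2: write(P0, v1, 101). refcount(pp1)=2>1 -> COPY to pp3. 4 ppages; refcounts: pp0:2 pp1:1 pp2:2 pp3:1
Op 3: write(P0, v2, 130). refcount(pp2)=2>1 -> COPY to pp4. 5 ppages; refcounts: pp0:2 pp1:1 pp2:1 pp3:1 pp4:1
Op 4: fork(P1) -> P2. 5 ppages; refcounts: pp0:3 pp1:2 pp2:2 pp3:1 pp4:1
Op 5: fork(P1) -> P3. 5 ppages; refcounts: pp0:4 pp1:3 pp2:3 pp3:1 pp4:1

Answer: 5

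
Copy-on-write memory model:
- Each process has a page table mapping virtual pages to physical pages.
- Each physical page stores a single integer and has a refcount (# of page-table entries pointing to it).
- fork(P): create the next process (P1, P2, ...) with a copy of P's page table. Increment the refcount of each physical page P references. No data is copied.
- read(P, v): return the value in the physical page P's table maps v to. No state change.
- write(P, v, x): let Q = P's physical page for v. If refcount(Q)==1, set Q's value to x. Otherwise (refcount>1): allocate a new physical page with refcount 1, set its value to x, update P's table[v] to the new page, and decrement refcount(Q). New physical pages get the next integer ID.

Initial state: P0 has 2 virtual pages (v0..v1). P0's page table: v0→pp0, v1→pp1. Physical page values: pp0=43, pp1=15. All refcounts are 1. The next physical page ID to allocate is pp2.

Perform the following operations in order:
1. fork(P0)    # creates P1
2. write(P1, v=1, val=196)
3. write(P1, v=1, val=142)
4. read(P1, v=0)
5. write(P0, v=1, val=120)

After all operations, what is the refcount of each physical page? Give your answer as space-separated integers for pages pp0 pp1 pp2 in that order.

Answer: 2 1 1

Derivation:
Op 1: fork(P0) -> P1. 2 ppages; refcounts: pp0:2 pp1:2
Op 2: write(P1, v1, 196). refcount(pp1)=2>1 -> COPY to pp2. 3 ppages; refcounts: pp0:2 pp1:1 pp2:1
Op 3: write(P1, v1, 142). refcount(pp2)=1 -> write in place. 3 ppages; refcounts: pp0:2 pp1:1 pp2:1
Op 4: read(P1, v0) -> 43. No state change.
Op 5: write(P0, v1, 120). refcount(pp1)=1 -> write in place. 3 ppages; refcounts: pp0:2 pp1:1 pp2:1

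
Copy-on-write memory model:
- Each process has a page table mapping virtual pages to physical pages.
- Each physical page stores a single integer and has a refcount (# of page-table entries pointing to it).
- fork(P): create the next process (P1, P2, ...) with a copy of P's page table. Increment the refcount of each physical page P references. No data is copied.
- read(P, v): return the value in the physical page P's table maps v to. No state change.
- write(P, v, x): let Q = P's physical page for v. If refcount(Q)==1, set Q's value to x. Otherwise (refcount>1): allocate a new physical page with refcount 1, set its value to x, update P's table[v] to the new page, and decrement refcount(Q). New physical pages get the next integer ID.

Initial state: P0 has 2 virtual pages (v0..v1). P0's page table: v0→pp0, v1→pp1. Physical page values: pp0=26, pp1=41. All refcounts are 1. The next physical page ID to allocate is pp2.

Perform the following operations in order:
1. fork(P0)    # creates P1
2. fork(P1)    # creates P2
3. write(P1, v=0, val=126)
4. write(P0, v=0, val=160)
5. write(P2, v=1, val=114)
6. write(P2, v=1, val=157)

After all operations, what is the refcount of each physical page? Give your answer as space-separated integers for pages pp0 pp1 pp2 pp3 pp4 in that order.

Op 1: fork(P0) -> P1. 2 ppages; refcounts: pp0:2 pp1:2
Op 2: fork(P1) -> P2. 2 ppages; refcounts: pp0:3 pp1:3
Op 3: write(P1, v0, 126). refcount(pp0)=3>1 -> COPY to pp2. 3 ppages; refcounts: pp0:2 pp1:3 pp2:1
Op 4: write(P0, v0, 160). refcount(pp0)=2>1 -> COPY to pp3. 4 ppages; refcounts: pp0:1 pp1:3 pp2:1 pp3:1
Op 5: write(P2, v1, 114). refcount(pp1)=3>1 -> COPY to pp4. 5 ppages; refcounts: pp0:1 pp1:2 pp2:1 pp3:1 pp4:1
Op 6: write(P2, v1, 157). refcount(pp4)=1 -> write in place. 5 ppages; refcounts: pp0:1 pp1:2 pp2:1 pp3:1 pp4:1

Answer: 1 2 1 1 1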